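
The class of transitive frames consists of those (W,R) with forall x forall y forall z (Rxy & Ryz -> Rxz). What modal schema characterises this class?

□ψ → □□ψ

A defining formula is □ψ → □□ψ (the 4 axiom).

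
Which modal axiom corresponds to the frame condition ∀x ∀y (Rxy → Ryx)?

ψ → □◇ψ

The condition is symmetry. The B schema ψ → □◇ψ defines it.
Suppose ψ→□◇ψ is valid. Take Rxy and set V(ψ)={x}. Then ψ at x, so □◇ψ at x, so ◇ψ at y, so some z with Ryz has ψ; z=x, i.e. Ryx.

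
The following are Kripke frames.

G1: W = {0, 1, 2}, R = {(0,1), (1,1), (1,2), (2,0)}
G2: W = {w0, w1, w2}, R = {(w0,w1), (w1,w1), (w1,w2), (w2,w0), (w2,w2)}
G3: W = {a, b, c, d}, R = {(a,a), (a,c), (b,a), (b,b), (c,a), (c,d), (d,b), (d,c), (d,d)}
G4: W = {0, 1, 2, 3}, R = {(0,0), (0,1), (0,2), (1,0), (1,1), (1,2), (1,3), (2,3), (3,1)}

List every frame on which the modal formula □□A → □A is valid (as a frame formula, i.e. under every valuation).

G2, G3

This is the axiom for density; its first-order frame correspondent is ∀x ∀y (Rxy → ∃z (Rxz ∧ Rzy)).
G1: fails — R20 but no z with R2z and Rz0.
G2: holds.
G3: holds.
G4: fails — R23 but no z with R2z and Rz3.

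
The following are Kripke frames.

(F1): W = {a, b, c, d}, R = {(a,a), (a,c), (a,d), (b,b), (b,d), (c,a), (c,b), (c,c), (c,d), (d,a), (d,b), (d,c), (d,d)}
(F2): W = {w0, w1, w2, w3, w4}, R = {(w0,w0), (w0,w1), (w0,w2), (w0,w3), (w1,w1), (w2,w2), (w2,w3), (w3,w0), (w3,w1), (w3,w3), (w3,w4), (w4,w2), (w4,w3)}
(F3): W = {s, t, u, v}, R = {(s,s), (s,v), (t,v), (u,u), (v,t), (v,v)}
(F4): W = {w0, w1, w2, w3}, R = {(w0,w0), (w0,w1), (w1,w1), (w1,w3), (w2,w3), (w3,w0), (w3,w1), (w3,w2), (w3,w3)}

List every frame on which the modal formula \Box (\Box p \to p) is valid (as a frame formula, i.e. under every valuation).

Frame correspondent (Sahlqvist): \forall x \forall y (Rxy \to Ryy) — i.e. shift-reflexivity.
(F1): condition met.
(F2): fails — Rw3w4 but not Rw4w4.
(F3): fails — Rvt but not Rtt.
(F4): fails — Rw3w2 but not Rw2w2.

(F1)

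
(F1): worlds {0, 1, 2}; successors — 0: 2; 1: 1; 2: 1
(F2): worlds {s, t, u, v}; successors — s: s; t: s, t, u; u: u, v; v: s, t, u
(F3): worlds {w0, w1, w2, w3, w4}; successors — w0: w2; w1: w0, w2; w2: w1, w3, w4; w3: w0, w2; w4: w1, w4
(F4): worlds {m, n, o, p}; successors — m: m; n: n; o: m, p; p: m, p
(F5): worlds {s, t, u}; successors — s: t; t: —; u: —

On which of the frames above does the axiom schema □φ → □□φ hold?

(F4), (F5)

The schema corresponds to transitivity: ∀x ∀y ∀z (Rxy ∧ Ryz → Rxz).
(F1): fails — R02 and R21 but not R01.
(F2): fails — Ruv and Rvt but not Rut.
(F3): fails — Rw1w2 and Rw2w4 but not Rw1w4.
(F4): satisfies the condition.
(F5): satisfies the condition.
Valid on: (F4), (F5).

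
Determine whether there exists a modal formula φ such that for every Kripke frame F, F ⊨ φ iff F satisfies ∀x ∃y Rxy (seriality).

This is a Sahlqvist condition; the D axiom □p → ◇p defines it.
Suppose □p→◇p is valid. At any x set V(p)=W. Then □p at x, so ◇p at x, so x has a successor.

Definable; □p → ◇p defines it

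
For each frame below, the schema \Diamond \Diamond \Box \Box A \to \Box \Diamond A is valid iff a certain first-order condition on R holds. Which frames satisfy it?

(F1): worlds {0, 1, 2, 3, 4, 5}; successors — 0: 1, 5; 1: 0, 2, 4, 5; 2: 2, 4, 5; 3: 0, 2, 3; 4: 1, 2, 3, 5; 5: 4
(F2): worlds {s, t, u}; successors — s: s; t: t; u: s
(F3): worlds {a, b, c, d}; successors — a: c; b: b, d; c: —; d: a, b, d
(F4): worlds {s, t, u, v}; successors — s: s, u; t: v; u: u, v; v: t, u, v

The schema corresponds to a generalized confluence (Geach) condition: \forall x \forall y \forall z ((x R^2 y \wedge xRz) \to \exists w (y R^2 w \wedge zRw)).
(F1): fails — 0R²5, 0R5 but no w with 5R²w and 5Rw.
(F2): ✓.
(F3): fails — bR²a, bRb but no w with aR²w and bRw.
(F4): ✓.
Valid on: (F2), (F4).

(F2), (F4)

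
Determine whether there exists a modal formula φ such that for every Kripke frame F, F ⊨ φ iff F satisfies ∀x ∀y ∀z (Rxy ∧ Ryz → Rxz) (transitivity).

Definable; □q → □□q defines it

Yes: it is transitivity, defined by the 4 schema □q → □□q.
Suppose □q→□□q is valid. Take Rxy, Ryz and set V(q)={w : Rxw}. Then □q at x, so □□q at x, so □q at y, so q at z, i.e. Rxz.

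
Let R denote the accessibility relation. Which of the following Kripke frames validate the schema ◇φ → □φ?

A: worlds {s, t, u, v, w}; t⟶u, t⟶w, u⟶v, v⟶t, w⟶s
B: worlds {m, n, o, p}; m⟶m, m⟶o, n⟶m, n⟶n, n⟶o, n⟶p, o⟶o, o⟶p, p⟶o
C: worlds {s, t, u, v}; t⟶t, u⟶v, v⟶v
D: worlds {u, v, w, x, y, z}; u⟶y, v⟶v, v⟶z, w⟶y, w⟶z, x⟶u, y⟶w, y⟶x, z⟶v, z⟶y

This is the axiom for partial functionality; its first-order frame correspondent is ∀x ∀y ∀z (Rxy ∧ Rxz → y = z).
A: fails — t sees both u and w.
B: fails — m sees both m and o.
C: condition met.
D: fails — v sees both v and z.

C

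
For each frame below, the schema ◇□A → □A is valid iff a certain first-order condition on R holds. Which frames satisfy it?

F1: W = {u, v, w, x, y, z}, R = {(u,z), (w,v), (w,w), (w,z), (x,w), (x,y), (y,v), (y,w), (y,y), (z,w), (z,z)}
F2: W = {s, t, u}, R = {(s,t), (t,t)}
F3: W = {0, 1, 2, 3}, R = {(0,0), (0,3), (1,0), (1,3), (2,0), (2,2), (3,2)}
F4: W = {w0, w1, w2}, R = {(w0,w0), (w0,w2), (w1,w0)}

F2

The schema corresponds to the Euclidean property: ∀x ∀y ∀z (Rxy ∧ Rxz → Ryz).
F1: fails — Rwv and Rww but not Rvw.
F2: satisfies the condition.
F3: fails — R03 and R00 but not R30.
F4: fails — Rw0w2 and Rw0w2 but not Rw2w2.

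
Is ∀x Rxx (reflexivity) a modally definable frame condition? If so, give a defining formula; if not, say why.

This is a Sahlqvist condition; the T axiom □q → q defines it.
Suppose □q→q is valid. At any x set V(q)={w : Rxw}. Then □q holds at x, so q holds at x, i.e. Rxx.

Yes — defined by □q → q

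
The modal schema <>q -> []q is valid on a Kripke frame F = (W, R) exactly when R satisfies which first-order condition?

partial functionality

Suppose ◇q→□q is valid. Take Rxy, Rxz and set V(q)={y}. Then ◇q at x, so □q at x, so q at z, i.e. z=y.
Conversely, on a frame with partial functionality the schema holds at every world under every valuation.
Frame condition: forall x forall y forall z (Rxy & Rxz -> y = z).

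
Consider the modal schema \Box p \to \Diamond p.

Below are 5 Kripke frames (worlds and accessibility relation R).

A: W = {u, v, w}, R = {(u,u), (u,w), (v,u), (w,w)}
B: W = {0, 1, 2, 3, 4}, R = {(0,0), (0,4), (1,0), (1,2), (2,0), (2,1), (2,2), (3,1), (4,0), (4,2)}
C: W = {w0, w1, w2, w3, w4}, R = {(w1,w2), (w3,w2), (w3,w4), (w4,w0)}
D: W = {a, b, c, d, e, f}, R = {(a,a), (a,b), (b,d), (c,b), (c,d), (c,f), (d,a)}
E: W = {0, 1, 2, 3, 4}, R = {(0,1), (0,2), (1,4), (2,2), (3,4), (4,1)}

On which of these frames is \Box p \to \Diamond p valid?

A, B, E

This is the axiom for seriality; its first-order frame correspondent is \forall x \exists y Rxy.
A: satisfies the condition.
B: satisfies the condition.
C: fails — world w0 has no successor.
D: fails — world e has no successor.
E: satisfies the condition.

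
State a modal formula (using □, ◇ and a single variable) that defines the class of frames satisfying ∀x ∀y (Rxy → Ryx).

A defining formula is ψ → □◇ψ (the B axiom).

ψ → □◇ψ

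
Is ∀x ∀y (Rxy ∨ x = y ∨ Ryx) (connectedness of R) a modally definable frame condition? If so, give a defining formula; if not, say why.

If a class were modally definable it would be closed under disjoint unions (Goldblatt–Thomason).
Take 4 disjoint single-world reflexive frames: each is trivially connected, but their disjoint union has 4 worlds with no edge between distinct components, so it is not connected.
So no modal formula (or set of formulas) defines exactly the connected frames.

Not modally definable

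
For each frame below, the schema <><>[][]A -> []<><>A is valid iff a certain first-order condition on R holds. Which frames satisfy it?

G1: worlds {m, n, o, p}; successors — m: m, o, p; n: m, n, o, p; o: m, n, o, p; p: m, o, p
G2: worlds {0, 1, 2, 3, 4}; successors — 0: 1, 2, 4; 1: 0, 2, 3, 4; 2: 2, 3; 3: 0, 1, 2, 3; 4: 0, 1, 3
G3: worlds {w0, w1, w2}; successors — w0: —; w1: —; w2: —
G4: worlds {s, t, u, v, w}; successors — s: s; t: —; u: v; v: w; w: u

The schema corresponds to a generalized confluence (Geach) condition: forall x forall y forall z ((x R^2 y & xRz) -> exists w (y R^2 w & z R^2 w)).
G1: holds.
G2: holds.
G3: holds.
G4: fails — uR²w, uRv but no w* with wR²w* and vR²w*.

G1, G2, G3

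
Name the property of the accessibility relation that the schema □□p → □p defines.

This schema is the C4 axiom.
Its frame correspondent is density — ∀x ∀y (Rxy → ∃z (Rxz ∧ Rzy)).

Density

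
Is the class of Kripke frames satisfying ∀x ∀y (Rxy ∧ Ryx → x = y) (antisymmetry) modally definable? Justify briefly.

Not modally definable

Any modally definable frame class is closed under surjective bounded morphisms.
The 6-cycle (worlds 0,1,2,3,4,5 with 0→1→2→3→4→5→0) is antisymmetric. Sending even-indexed worlds to • and odd-indexed worlds to ∘ is a surjective bounded morphism onto the two-world frame with •↔∘, which is not antisymmetric.
So no modal formula (or set of formulas) defines exactly the antisymmetric frames.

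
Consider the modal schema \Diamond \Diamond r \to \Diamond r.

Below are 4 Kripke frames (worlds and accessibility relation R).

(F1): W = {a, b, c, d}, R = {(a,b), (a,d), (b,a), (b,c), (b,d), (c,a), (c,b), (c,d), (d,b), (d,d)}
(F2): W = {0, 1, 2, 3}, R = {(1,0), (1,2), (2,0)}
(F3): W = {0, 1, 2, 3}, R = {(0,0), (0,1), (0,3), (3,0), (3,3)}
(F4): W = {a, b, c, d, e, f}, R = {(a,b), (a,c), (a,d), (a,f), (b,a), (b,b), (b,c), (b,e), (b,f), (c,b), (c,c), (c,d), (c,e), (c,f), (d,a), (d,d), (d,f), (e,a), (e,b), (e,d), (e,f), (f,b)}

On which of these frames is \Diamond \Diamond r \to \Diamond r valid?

(F2)

This is the axiom for transitivity; its first-order frame correspondent is \forall x \forall y \forall z (Rxy \wedge Ryz \to Rxz).
(F1): fails — Rbc and Rcb but not Rbb.
(F2): ✓.
(F3): fails — R30 and R01 but not R31.
(F4): fails — Rcd and Rda but not Rca.
Valid on: (F2).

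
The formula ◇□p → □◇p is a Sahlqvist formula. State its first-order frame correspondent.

Convergence

Suppose ◇□p→□◇p is valid. Take Rxy, Rxz and set V(p)={w : Ryw}. Then □p at y so ◇□p at x, so □◇p at x, so ◇p at z, giving w with Rzw and Ryw.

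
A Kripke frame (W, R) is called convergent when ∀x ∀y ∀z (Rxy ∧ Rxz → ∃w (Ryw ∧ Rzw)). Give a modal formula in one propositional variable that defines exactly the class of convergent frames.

◇□ψ → □◇ψ

A defining formula is ◇□ψ → □◇ψ (the .2 axiom).
Suppose ◇□ψ→□◇ψ is valid. Take Rxy, Rxz and set V(ψ)={w : Ryw}. Then □ψ at y so ◇□ψ at x, so □◇ψ at x, so ◇ψ at z, giving w with Rzw and Ryw.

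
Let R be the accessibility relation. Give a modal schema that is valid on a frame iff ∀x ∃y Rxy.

□ψ → ◇ψ

This is seriality; the standard corresponding axiom is D: □ψ → ◇ψ.
Suppose □ψ→◇ψ is valid. At any x set V(ψ)=W. Then □ψ at x, so ◇ψ at x, so x has a successor.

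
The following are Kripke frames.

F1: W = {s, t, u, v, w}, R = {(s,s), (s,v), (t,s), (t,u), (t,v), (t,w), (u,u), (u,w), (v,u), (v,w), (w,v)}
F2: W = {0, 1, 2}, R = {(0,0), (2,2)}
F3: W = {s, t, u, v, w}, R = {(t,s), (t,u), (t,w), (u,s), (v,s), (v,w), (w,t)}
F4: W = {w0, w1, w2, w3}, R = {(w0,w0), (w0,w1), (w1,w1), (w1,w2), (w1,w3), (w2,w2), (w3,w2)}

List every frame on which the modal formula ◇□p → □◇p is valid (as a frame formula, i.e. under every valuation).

F2, F4

Frame correspondent (Sahlqvist): ∀x ∀y ∀z (Rxy ∧ Rxz → ∃w (Ryw ∧ Rzw)) — i.e. convergence.
F1: fails — Rsv and Rss but v and s have no common successor.
F2: satisfies the condition.
F3: fails — Rts and Rts but s and s have no common successor.
F4: satisfies the condition.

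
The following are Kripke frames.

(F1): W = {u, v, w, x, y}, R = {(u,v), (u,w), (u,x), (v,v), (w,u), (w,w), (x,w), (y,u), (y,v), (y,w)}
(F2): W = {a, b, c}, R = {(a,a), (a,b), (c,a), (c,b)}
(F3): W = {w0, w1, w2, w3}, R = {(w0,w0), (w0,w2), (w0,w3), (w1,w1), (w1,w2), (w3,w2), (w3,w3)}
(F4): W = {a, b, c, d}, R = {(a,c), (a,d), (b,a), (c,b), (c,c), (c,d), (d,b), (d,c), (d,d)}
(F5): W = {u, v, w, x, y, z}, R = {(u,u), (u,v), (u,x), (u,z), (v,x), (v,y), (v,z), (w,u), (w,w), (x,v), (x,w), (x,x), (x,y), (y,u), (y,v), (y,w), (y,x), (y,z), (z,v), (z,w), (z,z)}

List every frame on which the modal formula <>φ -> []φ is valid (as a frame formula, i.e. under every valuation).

none

The schema corresponds to partial functionality: forall x forall y forall z (Rxy & Rxz -> y = z).
(F1): fails — u sees both v and w.
(F2): fails — a sees both a and b.
(F3): fails — w0 sees both w0 and w2.
(F4): fails — a sees both c and d.
(F5): fails — u sees both u and v.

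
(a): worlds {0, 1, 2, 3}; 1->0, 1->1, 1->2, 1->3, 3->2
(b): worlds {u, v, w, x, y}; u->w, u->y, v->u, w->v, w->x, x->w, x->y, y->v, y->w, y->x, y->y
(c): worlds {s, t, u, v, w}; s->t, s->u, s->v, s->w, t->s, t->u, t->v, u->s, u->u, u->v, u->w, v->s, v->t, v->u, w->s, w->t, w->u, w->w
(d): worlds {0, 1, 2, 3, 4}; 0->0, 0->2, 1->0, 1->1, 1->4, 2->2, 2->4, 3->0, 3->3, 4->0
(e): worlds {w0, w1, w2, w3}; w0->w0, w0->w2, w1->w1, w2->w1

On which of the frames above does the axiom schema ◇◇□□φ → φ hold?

The schema corresponds to a generalized confluence (Geach) condition: ∀x ∀y (xR²y → ∃w (yR²w ∧ x = w)).
(a): fails — 1R²0 but no w with 0R²w and 1=w.
(b): fails — uR²v but no t with vR²t and u=t.
(c): holds.
(d): fails — 1R²0 but no w with 0R²w and 1=w.
(e): fails — w0R²w1 but no w with w1R²w and w0=w.

(c)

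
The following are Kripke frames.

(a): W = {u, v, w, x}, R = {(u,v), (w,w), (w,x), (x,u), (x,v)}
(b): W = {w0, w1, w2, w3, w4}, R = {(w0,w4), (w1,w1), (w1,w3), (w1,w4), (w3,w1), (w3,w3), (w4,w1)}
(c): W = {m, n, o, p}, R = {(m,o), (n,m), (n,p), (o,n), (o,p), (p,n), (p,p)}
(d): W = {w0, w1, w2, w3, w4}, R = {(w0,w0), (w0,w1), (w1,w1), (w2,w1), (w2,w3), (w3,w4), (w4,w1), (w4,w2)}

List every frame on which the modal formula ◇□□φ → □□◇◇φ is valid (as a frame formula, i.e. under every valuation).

The schema corresponds to a generalized confluence (Geach) condition: ∀x ∀y ∀z ((xRy ∧ xR²z) → ∃w (yR²w ∧ zR²w)).
(a): fails — wRw, wR²u but no t with wR²t and uR²t.
(b): condition met.
(c): condition met.
(d): condition met.

(b), (c), (d)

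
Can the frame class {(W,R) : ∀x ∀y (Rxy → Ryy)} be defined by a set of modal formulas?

The condition is shift-reflexivity. A defining modal formula is □(□q → q).

Definable; □(□q → q) defines it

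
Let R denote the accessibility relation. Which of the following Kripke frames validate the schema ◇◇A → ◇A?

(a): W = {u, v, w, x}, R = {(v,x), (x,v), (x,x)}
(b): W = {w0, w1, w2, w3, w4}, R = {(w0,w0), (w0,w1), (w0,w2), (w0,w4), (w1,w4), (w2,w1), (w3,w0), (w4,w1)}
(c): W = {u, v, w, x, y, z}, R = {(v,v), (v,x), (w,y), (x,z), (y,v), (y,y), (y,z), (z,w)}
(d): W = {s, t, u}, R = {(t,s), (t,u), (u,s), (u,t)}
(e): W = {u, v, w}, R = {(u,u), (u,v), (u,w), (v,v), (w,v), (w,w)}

(e)

Frame correspondent (Sahlqvist): ∀x ∀y (xR²y → ∃w (y = w ∧ xRw)) — i.e. a generalized confluence (Geach) condition.
(a): fails — vR²v but no t with v=t and vRt.
(b): fails — w1R²w1 but no w with w1=w and w1Rw.
(c): fails — vR²z but no t with z=t and vRt.
(d): fails — tR²t but no w with t=w and tRw.
(e): holds.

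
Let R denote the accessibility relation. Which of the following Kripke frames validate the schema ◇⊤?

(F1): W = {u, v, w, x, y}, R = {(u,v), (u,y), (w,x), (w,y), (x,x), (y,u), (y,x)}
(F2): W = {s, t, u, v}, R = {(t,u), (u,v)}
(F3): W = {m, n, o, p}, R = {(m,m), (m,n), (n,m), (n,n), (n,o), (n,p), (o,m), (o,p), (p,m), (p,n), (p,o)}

(F3)

Frame correspondent (Sahlqvist): ∀x ∃y Rxy — i.e. seriality.
(F1): fails — world v has no successor.
(F2): fails — world s has no successor.
(F3): ✓.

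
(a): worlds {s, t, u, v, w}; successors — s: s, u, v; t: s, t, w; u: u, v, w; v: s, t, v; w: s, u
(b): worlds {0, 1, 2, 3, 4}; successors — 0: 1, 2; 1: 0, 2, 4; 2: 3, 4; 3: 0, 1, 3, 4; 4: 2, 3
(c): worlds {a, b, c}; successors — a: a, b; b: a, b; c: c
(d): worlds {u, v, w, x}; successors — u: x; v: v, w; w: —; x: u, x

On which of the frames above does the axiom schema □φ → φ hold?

(c)

Frame correspondent (Sahlqvist): ∀x Rxx — i.e. reflexivity.
(a): fails — world w does not see itself.
(b): fails — world 0 does not see itself.
(c): ✓.
(d): fails — world u does not see itself.
Valid on: (c).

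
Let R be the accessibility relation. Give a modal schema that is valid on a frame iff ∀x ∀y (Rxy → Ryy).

This is shift-reflexivity; the standard corresponding axiom is T□: □(□s → s).
Suppose □(□s→s) is valid. Take Rxy and set V(s)={w : Ryw}. Then at y, □s holds; since □(□s→s) at x, □s→s at y, so s at y, i.e. Ryy.

□(□s → s)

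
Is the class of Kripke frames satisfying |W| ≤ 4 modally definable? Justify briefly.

Modal frame validity is preserved under disjoint unions.
Any modal formula valid on each of 5 disjoint one-world frames is valid on their disjoint union (validity is preserved under disjoint unions). Each one-world frame has |W|=1≤4, but the union has |W|=5.
Hence having at most 4 worlds is not modally definable.

No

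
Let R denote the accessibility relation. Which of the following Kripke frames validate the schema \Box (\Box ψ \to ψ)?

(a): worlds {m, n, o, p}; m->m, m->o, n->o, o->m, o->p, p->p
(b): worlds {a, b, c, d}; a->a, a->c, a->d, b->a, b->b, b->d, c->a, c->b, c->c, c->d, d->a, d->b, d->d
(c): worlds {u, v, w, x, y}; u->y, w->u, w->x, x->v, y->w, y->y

(b)

The schema corresponds to shift-reflexivity: \forall x \forall y (Rxy \to Ryy).
(a): fails — Rno but not Roo.
(b): holds.
(c): fails — Rwu but not Ruu.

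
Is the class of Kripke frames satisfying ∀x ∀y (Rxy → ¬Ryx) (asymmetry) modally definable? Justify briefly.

Any modally definable frame class is closed under surjective bounded morphisms.
The 3-cycle (worlds s,t,u with s→t→u→s) is asymmetric. Mapping every world to a single reflexive point • is a surjective bounded morphism, and the reflexive point is not asymmetric (R•• but asymmetry requires ¬R••).
So the class is not modally definable.

No — not modally definable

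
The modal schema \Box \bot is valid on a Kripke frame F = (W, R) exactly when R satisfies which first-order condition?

□⊥ is valid iff no world has any successor (otherwise □⊥ fails at any world with one).

emptiness of R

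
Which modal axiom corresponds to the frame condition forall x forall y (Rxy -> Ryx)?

A defining formula is q → □◇q (the B axiom).
Suppose q→□◇q is valid. Take Rxy and set V(q)={x}. Then q at x, so □◇q at x, so ◇q at y, so some z with Ryz has q; z=x, i.e. Ryx.

q → □◇q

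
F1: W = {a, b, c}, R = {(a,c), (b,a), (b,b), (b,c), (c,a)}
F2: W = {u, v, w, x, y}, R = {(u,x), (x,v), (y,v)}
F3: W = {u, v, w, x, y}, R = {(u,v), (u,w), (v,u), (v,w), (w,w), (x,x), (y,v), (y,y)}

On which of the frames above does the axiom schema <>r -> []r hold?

Frame correspondent (Sahlqvist): forall x forall y forall z (Rxy & Rxz -> y = z) — i.e. partial functionality.
F1: fails — b sees both a and b.
F2: condition met.
F3: fails — u sees both v and w.

F2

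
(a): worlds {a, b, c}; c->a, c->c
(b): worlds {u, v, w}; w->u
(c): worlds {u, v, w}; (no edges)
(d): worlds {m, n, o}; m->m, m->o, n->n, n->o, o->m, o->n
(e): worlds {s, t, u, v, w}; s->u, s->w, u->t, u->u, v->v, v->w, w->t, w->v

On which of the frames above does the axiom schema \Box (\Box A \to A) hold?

(c)

This is the axiom for shift-reflexivity; its first-order frame correspondent is \forall x \forall y (Rxy \to Ryy).
(a): fails — Rca but not Raa.
(b): fails — Rwu but not Ruu.
(c): condition met.
(d): fails — Rno but not Roo.
(e): fails — Rwt but not Rtt.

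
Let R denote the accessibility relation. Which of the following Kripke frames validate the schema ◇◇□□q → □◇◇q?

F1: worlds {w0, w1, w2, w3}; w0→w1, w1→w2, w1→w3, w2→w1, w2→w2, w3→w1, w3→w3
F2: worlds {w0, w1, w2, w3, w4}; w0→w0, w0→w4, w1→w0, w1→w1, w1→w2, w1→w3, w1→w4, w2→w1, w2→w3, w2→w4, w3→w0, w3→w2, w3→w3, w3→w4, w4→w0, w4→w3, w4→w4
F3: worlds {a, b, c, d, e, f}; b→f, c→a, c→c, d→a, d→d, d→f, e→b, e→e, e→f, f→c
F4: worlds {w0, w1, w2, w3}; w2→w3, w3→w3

This is the axiom for a generalized confluence (Geach) condition; its first-order frame correspondent is ∀x ∀y ∀z ((xR²y ∧ xRz) → ∃w (yR²w ∧ zR²w)).
F1: satisfies the condition.
F2: satisfies the condition.
F3: fails — cR²a, cRa but no w with aR²w and aR²w.
F4: satisfies the condition.

F1, F2, F4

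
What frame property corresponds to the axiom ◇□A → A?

Replacing A by ¬A and contraposing gives the equivalent schema A → □◇A.
Suppose A→□◇A is valid. Take Rxy and set V(A)={x}. Then A at x, so □◇A at x, so ◇A at y, so some z with Ryz has A; z=x, i.e. Ryx.

symmetry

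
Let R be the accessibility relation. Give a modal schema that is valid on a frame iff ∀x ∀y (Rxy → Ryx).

This is symmetry; the standard corresponding axiom is B: ψ → □◇ψ.
Suppose ψ→□◇ψ is valid. Take Rxy and set V(ψ)={x}. Then ψ at x, so □◇ψ at x, so ◇ψ at y, so some z with Ryz has ψ; z=x, i.e. Ryx.

ψ → □◇ψ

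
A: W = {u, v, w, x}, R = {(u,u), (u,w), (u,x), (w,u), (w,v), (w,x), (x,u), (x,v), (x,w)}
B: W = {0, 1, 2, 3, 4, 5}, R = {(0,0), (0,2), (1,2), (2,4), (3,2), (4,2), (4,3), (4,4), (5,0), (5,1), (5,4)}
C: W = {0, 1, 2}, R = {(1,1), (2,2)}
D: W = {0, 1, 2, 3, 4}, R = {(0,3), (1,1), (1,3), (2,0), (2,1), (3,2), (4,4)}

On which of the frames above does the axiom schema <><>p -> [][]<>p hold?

C

Frame correspondent (Sahlqvist): forall x forall y forall z ((x R^2 y & x R^2 z) -> exists w (y = w & zRw)) — i.e. a generalized confluence (Geach) condition.
A: fails — uR²u, uR²v but no t with u=t and vRt.
B: fails — 0R²0, 0R²2 but no w with 0=w and 2Rw.
C: satisfies the condition.
D: fails — 0R²2, 0R²2 but no w with 2=w and 2Rw.
Valid on: C.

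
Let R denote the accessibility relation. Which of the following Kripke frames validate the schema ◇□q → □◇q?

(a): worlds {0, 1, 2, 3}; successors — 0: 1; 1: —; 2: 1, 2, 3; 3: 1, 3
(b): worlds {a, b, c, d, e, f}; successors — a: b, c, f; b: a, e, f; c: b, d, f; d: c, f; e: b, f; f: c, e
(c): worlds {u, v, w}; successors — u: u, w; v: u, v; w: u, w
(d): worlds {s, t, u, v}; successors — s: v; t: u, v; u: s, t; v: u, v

(c)

The schema corresponds to convergence: ∀x ∀y ∀z (Rxy ∧ Rxz → ∃w (Ryw ∧ Rzw)).
(a): fails — R01 and R01 but 1 and 1 have no common successor.
(b): fails — Rac and Raf but c and f have no common successor.
(c): condition met.
(d): fails — Rtv and Rtu but v and u have no common successor.
Valid on: (c).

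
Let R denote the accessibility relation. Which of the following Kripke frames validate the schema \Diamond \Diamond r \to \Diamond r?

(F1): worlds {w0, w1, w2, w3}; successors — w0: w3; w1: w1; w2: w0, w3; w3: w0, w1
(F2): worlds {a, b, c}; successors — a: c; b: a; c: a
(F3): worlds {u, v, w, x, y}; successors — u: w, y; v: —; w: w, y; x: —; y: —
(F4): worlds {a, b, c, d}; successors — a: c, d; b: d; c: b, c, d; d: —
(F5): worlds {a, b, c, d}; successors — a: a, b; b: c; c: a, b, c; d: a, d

(F3)

The schema corresponds to transitivity: \forall x \forall y \forall z (Rxy \wedge Ryz \to Rxz).
(F1): fails — Rw3w0 and Rw0w3 but not Rw3w3.
(F2): fails — Rac and Rca but not Raa.
(F3): ✓.
(F4): fails — Rac and Rcb but not Rab.
(F5): fails — Rbc and Rcb but not Rbb.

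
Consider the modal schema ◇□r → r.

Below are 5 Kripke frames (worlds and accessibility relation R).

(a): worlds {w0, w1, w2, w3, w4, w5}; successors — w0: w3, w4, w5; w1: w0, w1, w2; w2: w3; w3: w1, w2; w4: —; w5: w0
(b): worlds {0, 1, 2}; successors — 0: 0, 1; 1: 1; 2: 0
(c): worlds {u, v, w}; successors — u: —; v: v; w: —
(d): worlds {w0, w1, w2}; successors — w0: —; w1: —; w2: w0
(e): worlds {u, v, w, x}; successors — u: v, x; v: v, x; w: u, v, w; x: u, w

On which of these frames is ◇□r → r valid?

(c)

The schema corresponds to symmetry: ∀x ∀y (Rxy → Ryx).
(a): fails — Rw1w0 but not Rw0w1.
(b): fails — R01 but not R10.
(c): satisfies the condition.
(d): fails — Rw2w0 but not Rw0w2.
(e): fails — Ruv but not Rvu.
Valid on: (c).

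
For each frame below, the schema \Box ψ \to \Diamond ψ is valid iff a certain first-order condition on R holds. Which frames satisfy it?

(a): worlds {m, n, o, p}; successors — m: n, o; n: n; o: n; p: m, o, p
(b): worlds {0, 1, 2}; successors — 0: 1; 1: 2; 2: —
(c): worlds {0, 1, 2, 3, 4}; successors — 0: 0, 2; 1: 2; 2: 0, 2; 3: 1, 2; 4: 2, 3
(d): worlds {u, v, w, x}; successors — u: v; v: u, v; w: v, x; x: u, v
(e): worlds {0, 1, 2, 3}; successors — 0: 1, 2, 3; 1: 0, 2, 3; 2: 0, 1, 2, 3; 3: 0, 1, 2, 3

(a), (c), (d), (e)

The schema corresponds to seriality: \forall x \exists y Rxy.
(a): satisfies the condition.
(b): fails — world 2 has no successor.
(c): satisfies the condition.
(d): satisfies the condition.
(e): satisfies the condition.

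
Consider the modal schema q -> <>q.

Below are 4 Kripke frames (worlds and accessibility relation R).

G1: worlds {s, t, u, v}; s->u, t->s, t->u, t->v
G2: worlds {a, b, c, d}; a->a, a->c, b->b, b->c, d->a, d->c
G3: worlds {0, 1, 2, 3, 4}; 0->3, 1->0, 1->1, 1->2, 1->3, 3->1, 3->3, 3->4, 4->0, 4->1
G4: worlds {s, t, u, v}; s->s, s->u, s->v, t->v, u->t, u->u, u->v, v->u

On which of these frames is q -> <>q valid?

The schema corresponds to reflexivity: forall x Rxx.
G1: fails — world s does not see itself.
G2: fails — world c does not see itself.
G3: fails — world 0 does not see itself.
G4: fails — world t does not see itself.
Valid on no frame.

none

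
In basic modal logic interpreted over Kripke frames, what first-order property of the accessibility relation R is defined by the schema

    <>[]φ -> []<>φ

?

Convergence

Suppose ◇□φ→□◇φ is valid. Take Rxy, Rxz and set V(φ)={w : Ryw}. Then □φ at y so ◇□φ at x, so □◇φ at x, so ◇φ at z, giving w with Rzw and Ryw.
The converse is a direct semantic check.
Frame condition: forall x forall y forall z (Rxy & Rxz -> exists w (Ryw & Rzw)).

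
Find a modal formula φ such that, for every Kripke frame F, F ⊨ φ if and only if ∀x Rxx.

□q → q

This is reflexivity; the standard corresponding axiom is T: □q → q.
Suppose □q→q is valid. At any x set V(q)={w : Rxw}. Then □q holds at x, so q holds at x, i.e. Rxx.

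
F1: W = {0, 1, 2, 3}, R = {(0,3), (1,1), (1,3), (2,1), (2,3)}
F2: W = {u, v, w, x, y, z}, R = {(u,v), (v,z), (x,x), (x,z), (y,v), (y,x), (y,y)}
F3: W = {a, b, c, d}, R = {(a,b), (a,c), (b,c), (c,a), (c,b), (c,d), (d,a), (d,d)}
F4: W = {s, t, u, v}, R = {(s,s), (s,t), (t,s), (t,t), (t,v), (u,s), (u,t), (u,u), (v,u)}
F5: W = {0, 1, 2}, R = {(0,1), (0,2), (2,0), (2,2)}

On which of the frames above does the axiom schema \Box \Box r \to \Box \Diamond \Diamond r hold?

The schema corresponds to a generalized confluence (Geach) condition: \forall x \forall z (xRz \to \exists w (x R^2 w \wedge z R^2 w)).
F1: fails — 0R3 but no w with 0R²w and 3R²w.
F2: fails — uRv but no t with uR²t and vR²t.
F3: holds.
F4: holds.
F5: fails — 0R1 but no w with 0R²w and 1R²w.

F3, F4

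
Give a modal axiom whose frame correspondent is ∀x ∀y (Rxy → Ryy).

□(□p → p)

The condition is shift-reflexivity. The T□ schema □(□p → p) defines it.
Suppose □(□p→p) is valid. Take Rxy and set V(p)={w : Ryw}. Then at y, □p holds; since □(□p→p) at x, □p→p at y, so p at y, i.e. Ryy.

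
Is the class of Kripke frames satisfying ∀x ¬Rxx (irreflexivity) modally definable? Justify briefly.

Modal frame validity is preserved under surjective bounded morphisms.
The 5-cycle (worlds a,b,c,d,e with a→b→c→d→e→a) is irreflexive, and the map sending every world to a single reflexive point • is a surjective bounded morphism (forth: every edge maps to (•,•); back: every world has a successor). So any modal formula valid on the 5-cycle is also valid on the reflexive point, which is not irreflexive.
So the class is not modally definable.

Not definable by any modal formula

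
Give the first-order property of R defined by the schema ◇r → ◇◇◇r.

∀x ∀y (xRy → ∃w (y = w ∧ xR³w))

This is a Sahlqvist (Geach-type) schema ◇^1□^0r → □^0◇^3r.
Minimal-valuation argument: fix x; take any y with xR^1y and any z with xR^0z. Set V(r) to the set of worlds R-reachable from y in exactly 0 steps. Then □^0r holds at y, so the antecedent holds at x; validity forces ◇^3r at z, giving a w with zR^3w and yR^0w.
First-order correspondent: ∀x ∀y (xRy → ∃w (y = w ∧ xR³w)).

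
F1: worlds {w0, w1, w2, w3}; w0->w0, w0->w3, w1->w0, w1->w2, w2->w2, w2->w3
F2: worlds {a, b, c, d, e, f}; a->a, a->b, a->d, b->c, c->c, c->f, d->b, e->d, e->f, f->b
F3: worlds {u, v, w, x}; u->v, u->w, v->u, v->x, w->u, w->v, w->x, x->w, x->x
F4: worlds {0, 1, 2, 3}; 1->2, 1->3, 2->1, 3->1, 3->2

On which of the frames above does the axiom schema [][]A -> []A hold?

F1

Frame correspondent (Sahlqvist): forall x forall y (Rxy -> exists z (Rxz & Rzy)) — i.e. density.
F1: satisfies the condition.
F2: fails — Red but no z with Rez and Rzd.
F3: fails — Ruw but no z with Ruz and Rzw.
F4: fails — R21 but no z with R2z and Rz1.
Valid on: F1.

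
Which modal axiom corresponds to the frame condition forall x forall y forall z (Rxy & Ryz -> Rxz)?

This is transitivity; the standard corresponding axiom is 4: □q → □□q.
Suppose □q→□□q is valid. Take Rxy, Ryz and set V(q)={w : Rxw}. Then □q at x, so □□q at x, so □q at y, so q at z, i.e. Rxz.

□q → □□q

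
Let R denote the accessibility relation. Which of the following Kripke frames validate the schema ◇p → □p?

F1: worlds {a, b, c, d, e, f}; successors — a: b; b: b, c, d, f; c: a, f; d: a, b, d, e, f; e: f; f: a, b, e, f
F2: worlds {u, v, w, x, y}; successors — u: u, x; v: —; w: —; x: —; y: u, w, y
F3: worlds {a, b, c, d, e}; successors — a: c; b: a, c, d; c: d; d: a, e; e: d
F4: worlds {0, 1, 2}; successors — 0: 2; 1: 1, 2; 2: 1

Frame correspondent (Sahlqvist): ∀x ∀y ∀z (Rxy ∧ Rxz → y = z) — i.e. partial functionality.
F1: fails — b sees both b and c.
F2: fails — u sees both u and x.
F3: fails — b sees both a and c.
F4: fails — 1 sees both 1 and 2.
Valid on no frame.

none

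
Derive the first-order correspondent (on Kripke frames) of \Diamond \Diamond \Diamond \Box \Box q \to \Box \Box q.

This is a Sahlqvist (Geach-type) schema ◇^3□^2q → □^2◇^0q.
First-order correspondent: \forall x \forall y \forall z ((x R^3 y \wedge x R^2 z) \to \exists w (y R^2 w \wedge z = w)).

\forall x \forall y \forall z ((x R^3 y \wedge x R^2 z) \to \exists w (y R^2 w \wedge z = w))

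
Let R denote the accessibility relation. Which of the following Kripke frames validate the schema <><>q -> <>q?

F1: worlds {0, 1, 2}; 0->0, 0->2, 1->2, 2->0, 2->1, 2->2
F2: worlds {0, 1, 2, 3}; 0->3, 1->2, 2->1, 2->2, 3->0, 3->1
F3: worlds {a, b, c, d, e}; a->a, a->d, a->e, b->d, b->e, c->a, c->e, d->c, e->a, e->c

none

Frame correspondent (Sahlqvist): forall x forall y forall z (Rxy & Ryz -> Rxz) — i.e. transitivity.
F1: fails — R02 and R21 but not R01.
F2: fails — R31 and R12 but not R32.
F3: fails — Rdc and Rce but not Rde.
Valid on no frame.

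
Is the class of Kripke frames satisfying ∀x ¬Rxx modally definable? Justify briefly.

No

Any modally definable frame class is closed under surjective bounded morphisms.
The 5-cycle (worlds w0,w1,w2,w3,w4 with w0→w1→w2→w3→w4→w0) is irreflexive, and the map sending every world to a single reflexive point • is a surjective bounded morphism (forth: every edge maps to (•,•); back: every world has a successor). So any modal formula valid on the 5-cycle is also valid on the reflexive point, which is not irreflexive.
Hence irreflexivity is not modally definable.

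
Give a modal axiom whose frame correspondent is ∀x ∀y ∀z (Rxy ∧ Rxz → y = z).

◇s → □s

A defining formula is ◇s → □s (the CD axiom).
Suppose ◇s→□s is valid. Take Rxy, Rxz and set V(s)={y}. Then ◇s at x, so □s at x, so s at z, i.e. z=y.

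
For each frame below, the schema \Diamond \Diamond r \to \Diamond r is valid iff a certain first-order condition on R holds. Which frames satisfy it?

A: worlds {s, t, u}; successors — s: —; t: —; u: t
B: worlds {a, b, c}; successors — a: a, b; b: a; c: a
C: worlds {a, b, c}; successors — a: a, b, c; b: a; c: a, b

A

The schema corresponds to transitivity: \forall x \forall y \forall z (Rxy \wedge Ryz \to Rxz).
A: holds.
B: fails — Rca and Rab but not Rcb.
C: fails — Rba and Rab but not Rbb.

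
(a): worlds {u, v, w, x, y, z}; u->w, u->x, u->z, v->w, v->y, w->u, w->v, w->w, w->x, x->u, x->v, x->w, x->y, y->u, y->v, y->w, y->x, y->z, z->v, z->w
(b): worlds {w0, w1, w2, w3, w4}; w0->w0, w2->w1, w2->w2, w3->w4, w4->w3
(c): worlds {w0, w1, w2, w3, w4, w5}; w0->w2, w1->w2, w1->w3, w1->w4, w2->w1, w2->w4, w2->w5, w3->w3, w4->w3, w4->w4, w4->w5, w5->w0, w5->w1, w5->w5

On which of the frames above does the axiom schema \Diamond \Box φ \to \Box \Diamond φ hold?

(a)

Frame correspondent (Sahlqvist): \forall x \forall y \forall z (Rxy \wedge Rxz \to \exists w (Ryw \wedge Rzw)) — i.e. convergence.
(a): satisfies the condition.
(b): fails — Rw2w1 and Rw2w1 but w1 and w1 have no common successor.
(c): fails — Rw1w2 and Rw1w3 but w2 and w3 have no common successor.
Valid on: (a).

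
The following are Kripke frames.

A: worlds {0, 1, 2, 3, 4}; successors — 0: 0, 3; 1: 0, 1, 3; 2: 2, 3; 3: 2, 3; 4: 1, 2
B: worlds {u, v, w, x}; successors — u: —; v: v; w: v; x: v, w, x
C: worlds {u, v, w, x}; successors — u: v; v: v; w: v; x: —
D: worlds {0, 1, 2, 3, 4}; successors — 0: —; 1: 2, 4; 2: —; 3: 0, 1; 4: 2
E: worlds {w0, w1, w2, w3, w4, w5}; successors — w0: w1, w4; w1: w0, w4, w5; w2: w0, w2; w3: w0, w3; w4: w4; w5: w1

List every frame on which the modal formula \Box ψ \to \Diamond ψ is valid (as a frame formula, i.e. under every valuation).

Frame correspondent (Sahlqvist): \forall x \exists y Rxy — i.e. seriality.
A: ✓.
B: fails — world u has no successor.
C: fails — world x has no successor.
D: fails — world 0 has no successor.
E: ✓.

A, E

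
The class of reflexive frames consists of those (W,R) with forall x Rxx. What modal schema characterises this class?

□r → r

A defining formula is □r → r (the T axiom).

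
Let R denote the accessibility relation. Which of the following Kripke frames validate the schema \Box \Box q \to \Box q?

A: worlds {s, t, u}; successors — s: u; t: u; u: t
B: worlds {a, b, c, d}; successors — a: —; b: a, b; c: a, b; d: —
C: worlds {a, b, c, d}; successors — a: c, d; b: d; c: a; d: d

B

The schema corresponds to density: \forall x \forall y (Rxy \to \exists z (Rxz \wedge Rzy)).
A: fails — Rsu but no z with Rsz and Rzu.
B: holds.
C: fails — Rac but no z with Raz and Rzc.
Valid on: B.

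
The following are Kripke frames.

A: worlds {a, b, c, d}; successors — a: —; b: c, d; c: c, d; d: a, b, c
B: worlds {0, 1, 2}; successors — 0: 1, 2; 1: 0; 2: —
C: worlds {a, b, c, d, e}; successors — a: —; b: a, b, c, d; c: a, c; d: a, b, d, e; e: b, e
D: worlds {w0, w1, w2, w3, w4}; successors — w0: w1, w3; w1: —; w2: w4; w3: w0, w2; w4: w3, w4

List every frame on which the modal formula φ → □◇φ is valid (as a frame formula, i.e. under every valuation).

Frame correspondent (Sahlqvist): ∀x ∀y (Rxy → Ryx) — i.e. symmetry.
A: fails — Rbc but not Rcb.
B: fails — R02 but not R20.
C: fails — Rbc but not Rcb.
D: fails — Rw2w4 but not Rw4w2.
Valid on no frame.

none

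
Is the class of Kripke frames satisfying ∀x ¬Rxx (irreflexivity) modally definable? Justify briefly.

No — not modally definable

Any modally definable frame class is closed under surjective bounded morphisms.
The 4-cycle (worlds 0,1,2,3 with 0→1→2→3→0) is irreflexive, and the map sending every world to a single reflexive point • is a surjective bounded morphism (forth: every edge maps to (•,•); back: every world has a successor). So any modal formula valid on the 4-cycle is also valid on the reflexive point, which is not irreflexive.
Hence irreflexivity is not modally definable.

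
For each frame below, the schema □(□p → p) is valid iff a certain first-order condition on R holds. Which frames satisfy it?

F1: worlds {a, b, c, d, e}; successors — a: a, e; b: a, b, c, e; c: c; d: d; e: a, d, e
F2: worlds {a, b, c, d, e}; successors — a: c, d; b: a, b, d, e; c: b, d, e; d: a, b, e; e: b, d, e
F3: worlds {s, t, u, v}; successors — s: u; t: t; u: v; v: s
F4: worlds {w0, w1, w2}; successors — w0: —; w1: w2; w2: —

Frame correspondent (Sahlqvist): ∀x ∀y (Rxy → Ryy) — i.e. shift-reflexivity.
F1: satisfies the condition.
F2: fails — Rcd but not Rdd.
F3: fails — Rsu but not Ruu.
F4: fails — Rw1w2 but not Rw2w2.
Valid on: F1.

F1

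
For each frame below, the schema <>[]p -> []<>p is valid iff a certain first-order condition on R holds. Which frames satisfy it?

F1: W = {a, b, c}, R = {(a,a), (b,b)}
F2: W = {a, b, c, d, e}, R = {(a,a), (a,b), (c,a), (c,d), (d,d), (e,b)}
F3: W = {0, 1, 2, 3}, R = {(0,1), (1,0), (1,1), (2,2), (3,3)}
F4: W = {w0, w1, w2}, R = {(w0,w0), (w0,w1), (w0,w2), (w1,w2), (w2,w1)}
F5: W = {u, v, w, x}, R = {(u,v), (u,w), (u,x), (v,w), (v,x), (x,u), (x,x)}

F1, F3

Frame correspondent (Sahlqvist): forall x forall y forall z (Rxy & Rxz -> exists w (Ryw & Rzw)) — i.e. convergence.
F1: holds.
F2: fails — Rab and Rab but b and b have no common successor.
F3: holds.
F4: fails — Rw0w1 and Rw0w2 but w1 and w2 have no common successor.
F5: fails — Ruv and Ruw but v and w have no common successor.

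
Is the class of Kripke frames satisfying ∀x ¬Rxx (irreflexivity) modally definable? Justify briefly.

If a class were modally definable it would be closed under surjective bounded morphisms (Goldblatt–Thomason).
The 3-cycle (worlds a,b,c with a→b→c→a) is irreflexive, and the map sending every world to a single reflexive point • is a surjective bounded morphism (forth: every edge maps to (•,•); back: every world has a successor). So any modal formula valid on the 3-cycle is also valid on the reflexive point, which is not irreflexive.
So no modal formula (or set of formulas) defines exactly the irreflexive frames.

Not modally definable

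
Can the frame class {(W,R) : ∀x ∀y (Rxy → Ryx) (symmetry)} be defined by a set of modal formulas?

This is a Sahlqvist condition; the B axiom p → □◇p defines it.

Yes, by p → □◇p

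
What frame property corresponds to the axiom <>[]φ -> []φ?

the Euclidean property: forall x forall y forall z (Rxy & Rxz -> Ryz)

This is a form of the 5 axiom.
It corresponds to the Euclidean property: forall x forall y forall z (Rxy & Rxz -> Ryz).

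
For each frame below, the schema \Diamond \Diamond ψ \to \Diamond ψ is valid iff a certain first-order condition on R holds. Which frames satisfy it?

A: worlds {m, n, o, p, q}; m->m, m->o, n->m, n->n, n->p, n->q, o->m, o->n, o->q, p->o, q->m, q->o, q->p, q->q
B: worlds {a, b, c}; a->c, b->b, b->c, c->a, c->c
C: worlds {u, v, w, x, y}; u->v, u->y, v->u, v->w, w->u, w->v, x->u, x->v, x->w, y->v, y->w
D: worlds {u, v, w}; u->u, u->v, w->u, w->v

The schema corresponds to transitivity: \forall x \forall y \forall z (Rxy \wedge Ryz \to Rxz).
A: fails — Rom and Rmo but not Roo.
B: fails — Rbc and Rca but not Rba.
C: fails — Ruv and Rvw but not Ruw.
D: condition met.
Valid on: D.

D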